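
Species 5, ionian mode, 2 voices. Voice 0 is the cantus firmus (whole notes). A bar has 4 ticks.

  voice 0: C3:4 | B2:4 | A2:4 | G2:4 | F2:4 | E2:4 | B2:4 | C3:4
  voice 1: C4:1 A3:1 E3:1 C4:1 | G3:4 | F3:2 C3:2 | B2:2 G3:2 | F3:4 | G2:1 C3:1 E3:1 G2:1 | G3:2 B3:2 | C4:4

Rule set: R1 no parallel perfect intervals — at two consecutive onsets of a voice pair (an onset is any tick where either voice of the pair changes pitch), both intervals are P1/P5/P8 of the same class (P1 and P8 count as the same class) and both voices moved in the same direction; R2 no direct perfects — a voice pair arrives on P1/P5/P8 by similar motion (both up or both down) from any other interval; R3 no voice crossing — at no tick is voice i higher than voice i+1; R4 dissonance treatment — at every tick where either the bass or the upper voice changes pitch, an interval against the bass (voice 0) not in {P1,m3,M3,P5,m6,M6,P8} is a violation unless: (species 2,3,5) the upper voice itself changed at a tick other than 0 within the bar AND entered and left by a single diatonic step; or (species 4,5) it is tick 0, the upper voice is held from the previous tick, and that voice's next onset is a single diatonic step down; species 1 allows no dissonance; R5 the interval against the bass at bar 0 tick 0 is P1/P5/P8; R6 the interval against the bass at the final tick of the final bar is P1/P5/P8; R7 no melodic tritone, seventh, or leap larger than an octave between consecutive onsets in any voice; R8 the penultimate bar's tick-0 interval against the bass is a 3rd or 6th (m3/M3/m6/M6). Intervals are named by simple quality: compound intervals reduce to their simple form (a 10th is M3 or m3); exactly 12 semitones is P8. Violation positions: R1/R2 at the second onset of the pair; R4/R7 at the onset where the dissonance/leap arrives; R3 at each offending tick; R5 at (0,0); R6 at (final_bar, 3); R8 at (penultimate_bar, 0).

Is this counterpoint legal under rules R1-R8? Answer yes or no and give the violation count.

No (3 violations)

bar 0: v0=C3 v1=C4 (P8)
bar 1: v0=B2 v1=G3 (m6)
bar 2: v0=A2 v1=F3 (m6)
bar 3: v0=G2 v1=B2 (M3)
bar 4: v0=F2 v1=F3 (P8)
bar 5: v0=E2 v1=G2 (m3)
bar 6: v0=B2 v1=G3 (m6)
bar 7: v0=C3 v1=C4 (P8)
  R1 @ bar4.0: G2/G3 P8 -> F2/F3 P8 similar
  R7 @ bar5.0: F3->G2 leap 10st
  R1 @ bar7.0: B2/B3 P8 -> C3/C4 P8 similar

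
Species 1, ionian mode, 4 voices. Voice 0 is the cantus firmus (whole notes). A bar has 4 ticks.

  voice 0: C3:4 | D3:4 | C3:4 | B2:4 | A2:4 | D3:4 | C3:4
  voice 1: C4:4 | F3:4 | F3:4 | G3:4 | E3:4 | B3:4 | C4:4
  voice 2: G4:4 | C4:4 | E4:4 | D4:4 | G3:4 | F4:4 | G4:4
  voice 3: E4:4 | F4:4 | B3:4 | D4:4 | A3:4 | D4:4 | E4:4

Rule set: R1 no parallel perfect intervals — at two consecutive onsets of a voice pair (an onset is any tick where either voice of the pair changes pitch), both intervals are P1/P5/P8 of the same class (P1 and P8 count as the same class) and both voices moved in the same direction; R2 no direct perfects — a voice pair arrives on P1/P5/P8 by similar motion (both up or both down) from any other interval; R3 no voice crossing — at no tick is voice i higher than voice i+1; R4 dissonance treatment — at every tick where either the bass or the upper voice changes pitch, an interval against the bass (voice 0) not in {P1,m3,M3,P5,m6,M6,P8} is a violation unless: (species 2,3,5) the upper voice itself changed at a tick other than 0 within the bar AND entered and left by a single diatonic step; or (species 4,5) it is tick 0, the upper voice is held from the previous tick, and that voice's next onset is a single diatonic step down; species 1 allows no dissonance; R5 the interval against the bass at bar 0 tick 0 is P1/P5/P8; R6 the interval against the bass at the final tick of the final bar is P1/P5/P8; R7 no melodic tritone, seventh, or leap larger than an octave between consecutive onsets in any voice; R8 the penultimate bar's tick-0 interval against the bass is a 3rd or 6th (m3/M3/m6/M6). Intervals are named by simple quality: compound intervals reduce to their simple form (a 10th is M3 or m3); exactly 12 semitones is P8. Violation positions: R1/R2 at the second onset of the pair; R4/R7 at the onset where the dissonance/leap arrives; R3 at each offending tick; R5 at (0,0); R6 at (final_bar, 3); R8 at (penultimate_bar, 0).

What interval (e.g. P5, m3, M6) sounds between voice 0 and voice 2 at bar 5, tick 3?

voice 0=D3 voice 2=F4 -> m3

m3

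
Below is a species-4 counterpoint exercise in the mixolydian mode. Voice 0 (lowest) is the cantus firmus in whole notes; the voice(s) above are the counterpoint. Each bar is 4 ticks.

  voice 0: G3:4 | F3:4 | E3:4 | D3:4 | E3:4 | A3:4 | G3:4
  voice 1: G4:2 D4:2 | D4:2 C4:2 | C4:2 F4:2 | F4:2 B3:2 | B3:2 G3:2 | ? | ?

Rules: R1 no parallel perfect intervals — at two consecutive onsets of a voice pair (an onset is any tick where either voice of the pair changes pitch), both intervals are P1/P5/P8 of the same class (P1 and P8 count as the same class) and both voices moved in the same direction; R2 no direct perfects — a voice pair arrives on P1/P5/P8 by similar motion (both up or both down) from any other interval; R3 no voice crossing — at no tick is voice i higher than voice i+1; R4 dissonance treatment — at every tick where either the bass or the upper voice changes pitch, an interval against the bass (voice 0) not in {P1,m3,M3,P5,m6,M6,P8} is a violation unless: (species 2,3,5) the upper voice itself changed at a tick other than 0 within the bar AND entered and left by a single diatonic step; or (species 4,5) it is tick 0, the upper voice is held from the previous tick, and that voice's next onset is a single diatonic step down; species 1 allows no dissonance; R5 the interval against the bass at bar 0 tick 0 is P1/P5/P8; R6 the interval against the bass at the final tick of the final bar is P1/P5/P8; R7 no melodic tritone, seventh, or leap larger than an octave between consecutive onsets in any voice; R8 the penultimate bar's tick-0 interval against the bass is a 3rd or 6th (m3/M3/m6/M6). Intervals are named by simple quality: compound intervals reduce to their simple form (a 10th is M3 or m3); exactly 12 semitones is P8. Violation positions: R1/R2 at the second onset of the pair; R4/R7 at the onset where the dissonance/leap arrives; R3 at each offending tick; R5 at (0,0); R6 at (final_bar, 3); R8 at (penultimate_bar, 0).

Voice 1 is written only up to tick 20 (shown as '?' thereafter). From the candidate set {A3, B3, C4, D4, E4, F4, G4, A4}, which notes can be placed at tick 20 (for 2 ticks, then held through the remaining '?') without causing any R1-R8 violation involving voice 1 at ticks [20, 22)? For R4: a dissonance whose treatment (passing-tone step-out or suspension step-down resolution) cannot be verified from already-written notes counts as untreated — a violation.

{C4}

A3: violates R2,R8
B3: violates R4,R8
C4: legal
D4: violates R4,R8
E4: violates R2,R8
F4: violates R7
G4: violates R4,R8
A4: violates R2,R7,R8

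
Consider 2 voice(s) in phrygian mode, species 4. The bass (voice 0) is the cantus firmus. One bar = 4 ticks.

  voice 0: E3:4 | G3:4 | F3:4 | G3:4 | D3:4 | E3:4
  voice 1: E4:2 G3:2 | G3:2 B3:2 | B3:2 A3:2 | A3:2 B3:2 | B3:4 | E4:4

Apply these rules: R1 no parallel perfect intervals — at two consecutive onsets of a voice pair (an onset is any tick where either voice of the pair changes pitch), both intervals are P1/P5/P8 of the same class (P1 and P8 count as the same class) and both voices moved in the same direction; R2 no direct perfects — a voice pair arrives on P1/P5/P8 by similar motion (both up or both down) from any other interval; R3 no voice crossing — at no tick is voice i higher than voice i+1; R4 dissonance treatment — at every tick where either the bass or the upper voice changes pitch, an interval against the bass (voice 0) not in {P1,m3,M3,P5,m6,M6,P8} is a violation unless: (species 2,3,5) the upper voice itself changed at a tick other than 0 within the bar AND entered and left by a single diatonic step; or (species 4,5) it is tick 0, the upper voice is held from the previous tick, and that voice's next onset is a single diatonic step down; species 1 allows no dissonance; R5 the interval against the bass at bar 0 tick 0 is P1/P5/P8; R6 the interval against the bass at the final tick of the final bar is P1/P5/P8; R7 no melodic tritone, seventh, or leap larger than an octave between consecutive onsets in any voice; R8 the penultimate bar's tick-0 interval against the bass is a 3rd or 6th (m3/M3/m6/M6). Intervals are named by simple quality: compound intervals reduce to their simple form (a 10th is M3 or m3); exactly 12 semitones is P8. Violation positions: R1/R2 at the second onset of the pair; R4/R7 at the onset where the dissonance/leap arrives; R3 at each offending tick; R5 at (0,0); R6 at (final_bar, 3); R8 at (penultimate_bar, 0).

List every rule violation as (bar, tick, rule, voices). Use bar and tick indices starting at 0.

(3, 0, R4, (0, 1))
(5, 0, R2, (0, 1))

bar 0: v0=E3 v1=E4 downbeat P8
bar 1: v0=G3 v1=G3 downbeat P1
bar 2: v0=F3 v1=B3 downbeat TT
bar 3: v0=G3 v1=A3 downbeat M2
bar 4: v0=D3 v1=B3 downbeat M6
bar 5: v0=E3 v1=E4 downbeat P8
  -> R4 @ bar 3 tick 0 v(0, 1): G3/A3 M2 untreated
  -> R2 @ bar 5 tick 0 v(0, 1): D3/B3 M6 -> E3/E4 P8 similar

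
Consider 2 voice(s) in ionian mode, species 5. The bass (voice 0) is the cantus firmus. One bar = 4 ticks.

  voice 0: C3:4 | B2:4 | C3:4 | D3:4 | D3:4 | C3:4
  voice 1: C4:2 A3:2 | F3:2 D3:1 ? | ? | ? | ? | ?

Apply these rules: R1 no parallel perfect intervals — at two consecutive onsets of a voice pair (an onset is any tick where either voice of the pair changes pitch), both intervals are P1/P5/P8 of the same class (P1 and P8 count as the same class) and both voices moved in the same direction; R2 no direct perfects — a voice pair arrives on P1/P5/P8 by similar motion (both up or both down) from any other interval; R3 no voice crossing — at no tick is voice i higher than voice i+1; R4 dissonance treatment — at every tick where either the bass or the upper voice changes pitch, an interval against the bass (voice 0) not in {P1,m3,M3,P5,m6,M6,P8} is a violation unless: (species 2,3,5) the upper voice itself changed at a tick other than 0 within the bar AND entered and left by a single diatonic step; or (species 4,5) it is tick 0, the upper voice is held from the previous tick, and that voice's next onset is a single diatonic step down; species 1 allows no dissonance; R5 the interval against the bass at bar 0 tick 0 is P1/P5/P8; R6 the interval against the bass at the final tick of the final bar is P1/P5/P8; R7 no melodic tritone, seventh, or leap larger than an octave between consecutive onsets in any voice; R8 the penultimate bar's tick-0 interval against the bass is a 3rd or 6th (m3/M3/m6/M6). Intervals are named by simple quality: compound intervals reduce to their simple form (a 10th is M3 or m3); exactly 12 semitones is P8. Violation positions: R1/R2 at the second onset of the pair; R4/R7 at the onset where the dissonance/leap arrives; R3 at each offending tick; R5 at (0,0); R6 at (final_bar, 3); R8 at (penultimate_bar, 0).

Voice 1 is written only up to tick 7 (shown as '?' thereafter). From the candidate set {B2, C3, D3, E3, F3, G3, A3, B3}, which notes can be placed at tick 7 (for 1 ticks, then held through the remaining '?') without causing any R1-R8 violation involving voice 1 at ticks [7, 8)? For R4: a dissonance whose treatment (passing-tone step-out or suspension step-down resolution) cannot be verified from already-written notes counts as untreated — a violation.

B2: legal
C3: violates R4
D3: legal
E3: violates R4
F3: violates R4
G3: legal
A3: violates R4
B3: legal

{B2, B3, D3, G3}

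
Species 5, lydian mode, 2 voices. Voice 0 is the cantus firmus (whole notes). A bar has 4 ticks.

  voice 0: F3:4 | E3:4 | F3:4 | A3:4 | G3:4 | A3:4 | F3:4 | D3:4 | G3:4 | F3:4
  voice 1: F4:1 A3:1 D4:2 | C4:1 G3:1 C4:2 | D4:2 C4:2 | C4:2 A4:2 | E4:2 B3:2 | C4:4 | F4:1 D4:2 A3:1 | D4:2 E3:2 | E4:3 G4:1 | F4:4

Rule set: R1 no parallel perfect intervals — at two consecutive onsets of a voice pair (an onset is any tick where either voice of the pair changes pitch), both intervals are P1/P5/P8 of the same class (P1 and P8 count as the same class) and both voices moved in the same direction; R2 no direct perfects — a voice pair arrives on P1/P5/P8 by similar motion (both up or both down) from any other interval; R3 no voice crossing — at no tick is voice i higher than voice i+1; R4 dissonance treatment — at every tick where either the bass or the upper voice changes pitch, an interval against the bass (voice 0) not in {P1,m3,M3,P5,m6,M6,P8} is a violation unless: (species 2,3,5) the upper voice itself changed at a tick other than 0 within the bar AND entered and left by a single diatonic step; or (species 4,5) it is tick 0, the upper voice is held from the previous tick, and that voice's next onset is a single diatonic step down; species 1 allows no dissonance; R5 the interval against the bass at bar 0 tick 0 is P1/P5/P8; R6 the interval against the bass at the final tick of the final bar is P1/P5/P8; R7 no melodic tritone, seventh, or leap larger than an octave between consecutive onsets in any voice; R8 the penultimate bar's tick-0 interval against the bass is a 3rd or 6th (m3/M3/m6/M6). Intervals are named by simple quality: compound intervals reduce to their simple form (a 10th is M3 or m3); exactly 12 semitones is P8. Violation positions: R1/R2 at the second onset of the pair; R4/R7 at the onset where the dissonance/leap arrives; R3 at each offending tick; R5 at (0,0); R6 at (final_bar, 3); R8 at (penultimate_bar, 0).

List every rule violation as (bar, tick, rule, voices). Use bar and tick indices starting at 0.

bar 0: v0=F3 v1=F4 downbeat P8
bar 1: v0=E3 v1=C4 downbeat m6
bar 2: v0=F3 v1=D4 downbeat M6
bar 3: v0=A3 v1=C4 downbeat m3
bar 4: v0=G3 v1=E4 downbeat M6
bar 5: v0=A3 v1=C4 downbeat m3
bar 6: v0=F3 v1=F4 downbeat P8
bar 7: v0=D3 v1=D4 downbeat P8
bar 8: v0=G3 v1=E4 downbeat M6
bar 9: v0=F3 v1=F4 downbeat P8
  -> R4 @ bar 7 tick 2 v(0, 1): D3/E3 M2 untreated
  -> R7 @ bar 7 tick 2 v(1,): D4->E3 leap 10st
  -> R1 @ bar 9 tick 0 v(0, 1): G3/G4 P8 -> F3/F4 P8 similar

(7, 2, R4, (0, 1))
(7, 2, R7, (1,))
(9, 0, R1, (0, 1))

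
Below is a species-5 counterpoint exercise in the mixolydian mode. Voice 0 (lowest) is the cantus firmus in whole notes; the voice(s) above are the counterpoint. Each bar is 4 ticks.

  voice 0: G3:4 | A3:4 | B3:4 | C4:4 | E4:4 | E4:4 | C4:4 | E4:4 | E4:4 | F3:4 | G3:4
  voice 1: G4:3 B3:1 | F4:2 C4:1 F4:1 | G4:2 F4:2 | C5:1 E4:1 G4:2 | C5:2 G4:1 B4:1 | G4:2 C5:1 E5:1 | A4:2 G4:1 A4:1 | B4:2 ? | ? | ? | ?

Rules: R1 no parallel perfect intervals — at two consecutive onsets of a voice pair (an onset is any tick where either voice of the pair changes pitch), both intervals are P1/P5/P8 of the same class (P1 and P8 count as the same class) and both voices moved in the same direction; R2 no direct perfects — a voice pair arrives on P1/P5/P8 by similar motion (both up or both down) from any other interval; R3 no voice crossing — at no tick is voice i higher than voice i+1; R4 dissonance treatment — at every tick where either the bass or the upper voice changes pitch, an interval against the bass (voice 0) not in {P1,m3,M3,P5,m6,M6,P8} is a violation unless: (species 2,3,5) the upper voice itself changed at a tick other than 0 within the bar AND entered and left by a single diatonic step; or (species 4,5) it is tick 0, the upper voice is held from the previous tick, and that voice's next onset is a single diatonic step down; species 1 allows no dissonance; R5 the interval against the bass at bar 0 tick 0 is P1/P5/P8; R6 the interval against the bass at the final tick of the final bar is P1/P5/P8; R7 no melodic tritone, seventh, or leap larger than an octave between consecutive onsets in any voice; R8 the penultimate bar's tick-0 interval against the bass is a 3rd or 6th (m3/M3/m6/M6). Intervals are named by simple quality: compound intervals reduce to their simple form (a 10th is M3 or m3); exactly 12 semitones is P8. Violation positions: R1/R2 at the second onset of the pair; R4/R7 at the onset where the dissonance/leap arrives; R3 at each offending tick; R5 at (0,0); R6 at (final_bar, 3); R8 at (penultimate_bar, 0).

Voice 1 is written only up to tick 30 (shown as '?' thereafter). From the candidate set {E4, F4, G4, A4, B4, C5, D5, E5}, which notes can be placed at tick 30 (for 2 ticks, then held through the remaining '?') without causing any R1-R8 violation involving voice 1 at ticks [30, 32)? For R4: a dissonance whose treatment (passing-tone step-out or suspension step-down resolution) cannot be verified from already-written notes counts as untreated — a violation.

{B4, C5, E4, E5, G4}

E4: legal
F4: violates R4,R7
G4: legal
A4: violates R4
B4: legal
C5: legal
D5: violates R4
E5: legal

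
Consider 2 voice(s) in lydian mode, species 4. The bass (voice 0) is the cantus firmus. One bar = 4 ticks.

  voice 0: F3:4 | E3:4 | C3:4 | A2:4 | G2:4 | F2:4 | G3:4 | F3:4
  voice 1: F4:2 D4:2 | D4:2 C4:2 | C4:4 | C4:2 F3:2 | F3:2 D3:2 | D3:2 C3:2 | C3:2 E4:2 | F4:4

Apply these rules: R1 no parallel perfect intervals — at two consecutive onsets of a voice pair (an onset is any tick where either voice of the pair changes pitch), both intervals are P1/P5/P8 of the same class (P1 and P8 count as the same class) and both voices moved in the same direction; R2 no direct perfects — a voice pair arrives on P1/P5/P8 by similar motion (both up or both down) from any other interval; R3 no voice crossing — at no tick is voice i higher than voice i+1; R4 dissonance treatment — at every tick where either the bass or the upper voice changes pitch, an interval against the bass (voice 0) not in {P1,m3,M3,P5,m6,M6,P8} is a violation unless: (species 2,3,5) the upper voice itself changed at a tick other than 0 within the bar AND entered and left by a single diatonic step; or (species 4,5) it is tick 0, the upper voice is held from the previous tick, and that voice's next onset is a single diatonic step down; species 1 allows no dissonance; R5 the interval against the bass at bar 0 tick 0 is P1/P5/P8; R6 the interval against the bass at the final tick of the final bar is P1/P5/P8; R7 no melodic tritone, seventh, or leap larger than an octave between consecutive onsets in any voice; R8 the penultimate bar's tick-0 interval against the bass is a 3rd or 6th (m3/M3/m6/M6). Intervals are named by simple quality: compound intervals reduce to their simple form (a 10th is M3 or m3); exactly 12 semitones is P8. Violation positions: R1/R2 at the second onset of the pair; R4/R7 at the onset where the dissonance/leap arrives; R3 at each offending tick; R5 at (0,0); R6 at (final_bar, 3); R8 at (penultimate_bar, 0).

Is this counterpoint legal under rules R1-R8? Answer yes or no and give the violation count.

No (6 violations)

bar 0: v0=F3 v1=F4 (P8)
bar 1: v0=E3 v1=D4 (m7)
bar 2: v0=C3 v1=C4 (P8)
bar 3: v0=A2 v1=C4 (m3)
bar 4: v0=G2 v1=F3 (m7)
bar 5: v0=F2 v1=D3 (M6)
bar 6: v0=G3 v1=C3 (P5)
bar 7: v0=F3 v1=F4 (P8)
  R4 @ bar4.0: G2/F3 m7 untreated
  R3 @ bar6.0: G3 above C3
  R7 @ bar6.0: F2->G3 leap 14st
  R8 @ bar6.0: penult P5 not 3rd/6th
  R3 @ bar6.1: G3 above C3
  R7 @ bar6.2: C3->E4 leap 16st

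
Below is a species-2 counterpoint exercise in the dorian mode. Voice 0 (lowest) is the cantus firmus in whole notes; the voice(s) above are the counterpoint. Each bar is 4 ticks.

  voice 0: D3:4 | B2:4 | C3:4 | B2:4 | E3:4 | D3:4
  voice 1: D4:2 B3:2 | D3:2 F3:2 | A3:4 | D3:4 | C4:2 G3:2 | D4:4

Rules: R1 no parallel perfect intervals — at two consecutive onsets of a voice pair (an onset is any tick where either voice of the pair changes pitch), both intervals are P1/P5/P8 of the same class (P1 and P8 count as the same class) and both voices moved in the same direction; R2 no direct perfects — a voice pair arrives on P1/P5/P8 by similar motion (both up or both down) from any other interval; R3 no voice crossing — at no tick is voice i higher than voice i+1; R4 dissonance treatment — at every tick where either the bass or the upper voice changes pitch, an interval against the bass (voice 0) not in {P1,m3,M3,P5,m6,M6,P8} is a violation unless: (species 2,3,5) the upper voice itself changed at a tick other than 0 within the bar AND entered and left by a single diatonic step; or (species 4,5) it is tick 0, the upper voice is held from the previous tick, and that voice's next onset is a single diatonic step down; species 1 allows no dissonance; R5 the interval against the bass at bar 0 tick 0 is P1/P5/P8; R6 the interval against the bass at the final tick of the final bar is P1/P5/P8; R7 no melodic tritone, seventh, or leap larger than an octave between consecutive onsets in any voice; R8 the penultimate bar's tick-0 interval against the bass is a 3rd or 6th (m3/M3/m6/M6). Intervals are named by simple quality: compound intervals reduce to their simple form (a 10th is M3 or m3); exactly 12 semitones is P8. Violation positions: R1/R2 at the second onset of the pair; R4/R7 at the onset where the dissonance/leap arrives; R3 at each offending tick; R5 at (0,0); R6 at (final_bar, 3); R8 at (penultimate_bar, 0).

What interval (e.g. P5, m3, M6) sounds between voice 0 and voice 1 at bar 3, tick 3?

m3

voice 0=B2 voice 1=D3 -> m3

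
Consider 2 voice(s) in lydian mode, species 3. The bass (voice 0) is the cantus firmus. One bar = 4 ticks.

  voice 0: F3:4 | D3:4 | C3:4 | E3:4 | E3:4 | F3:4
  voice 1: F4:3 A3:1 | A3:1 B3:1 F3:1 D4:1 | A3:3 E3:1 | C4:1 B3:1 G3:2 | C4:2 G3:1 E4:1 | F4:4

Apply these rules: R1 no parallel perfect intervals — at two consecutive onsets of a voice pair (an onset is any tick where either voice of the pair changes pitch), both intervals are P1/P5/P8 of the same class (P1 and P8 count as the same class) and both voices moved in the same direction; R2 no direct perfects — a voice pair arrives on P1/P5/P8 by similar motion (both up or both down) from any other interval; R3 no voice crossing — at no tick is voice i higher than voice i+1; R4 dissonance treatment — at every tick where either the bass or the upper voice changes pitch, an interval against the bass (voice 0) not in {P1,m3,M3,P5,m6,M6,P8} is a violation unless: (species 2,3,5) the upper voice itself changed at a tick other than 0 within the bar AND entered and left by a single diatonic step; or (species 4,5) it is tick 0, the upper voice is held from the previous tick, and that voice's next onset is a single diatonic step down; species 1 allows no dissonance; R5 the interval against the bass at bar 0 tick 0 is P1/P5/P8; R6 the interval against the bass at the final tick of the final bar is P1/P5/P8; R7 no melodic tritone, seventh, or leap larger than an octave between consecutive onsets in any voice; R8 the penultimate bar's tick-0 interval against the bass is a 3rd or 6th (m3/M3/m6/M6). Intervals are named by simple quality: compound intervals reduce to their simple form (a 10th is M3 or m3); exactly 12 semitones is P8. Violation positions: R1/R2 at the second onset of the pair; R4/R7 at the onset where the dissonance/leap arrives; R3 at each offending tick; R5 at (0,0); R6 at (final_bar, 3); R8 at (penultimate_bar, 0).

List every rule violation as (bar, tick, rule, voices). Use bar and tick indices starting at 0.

(1, 2, R7, (1,))
(5, 0, R1, (0, 1))

bar 0: v0=F3 v1=F4 downbeat P8
bar 1: v0=D3 v1=A3 downbeat P5
bar 2: v0=C3 v1=A3 downbeat M6
bar 3: v0=E3 v1=C4 downbeat m6
bar 4: v0=E3 v1=C4 downbeat m6
bar 5: v0=F3 v1=F4 downbeat P8
  -> R7 @ bar 1 tick 2 v(1,): B3->F3 leap 6st
  -> R1 @ bar 5 tick 0 v(0, 1): E3/E4 P8 -> F3/F4 P8 similar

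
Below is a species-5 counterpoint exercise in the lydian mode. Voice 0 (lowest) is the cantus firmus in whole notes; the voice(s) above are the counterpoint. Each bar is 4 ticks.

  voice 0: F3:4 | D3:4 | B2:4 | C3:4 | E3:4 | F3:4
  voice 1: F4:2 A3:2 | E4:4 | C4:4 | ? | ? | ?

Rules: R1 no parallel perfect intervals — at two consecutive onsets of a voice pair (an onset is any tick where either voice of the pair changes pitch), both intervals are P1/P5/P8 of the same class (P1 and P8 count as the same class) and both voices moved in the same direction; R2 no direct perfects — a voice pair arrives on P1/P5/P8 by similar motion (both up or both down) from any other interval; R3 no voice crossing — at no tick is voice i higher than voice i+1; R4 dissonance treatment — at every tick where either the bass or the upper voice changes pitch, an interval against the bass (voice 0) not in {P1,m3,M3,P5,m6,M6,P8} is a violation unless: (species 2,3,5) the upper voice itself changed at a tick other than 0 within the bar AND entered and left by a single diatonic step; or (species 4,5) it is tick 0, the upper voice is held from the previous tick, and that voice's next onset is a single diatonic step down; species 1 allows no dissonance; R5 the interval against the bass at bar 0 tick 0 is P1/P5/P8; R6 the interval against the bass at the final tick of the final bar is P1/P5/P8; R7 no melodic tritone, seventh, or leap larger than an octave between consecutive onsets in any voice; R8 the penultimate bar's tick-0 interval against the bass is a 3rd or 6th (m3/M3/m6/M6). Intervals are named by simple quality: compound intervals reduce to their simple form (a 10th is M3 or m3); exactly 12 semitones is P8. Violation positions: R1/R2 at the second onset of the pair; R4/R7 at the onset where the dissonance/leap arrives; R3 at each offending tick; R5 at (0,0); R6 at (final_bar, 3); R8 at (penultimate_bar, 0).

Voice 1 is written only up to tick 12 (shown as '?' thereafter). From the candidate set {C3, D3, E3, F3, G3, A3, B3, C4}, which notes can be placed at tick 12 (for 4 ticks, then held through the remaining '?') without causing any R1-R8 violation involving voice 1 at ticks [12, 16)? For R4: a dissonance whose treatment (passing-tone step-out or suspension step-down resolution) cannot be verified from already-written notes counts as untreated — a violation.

{A3, C3, C4, E3, G3}

C3: legal
D3: violates R4,R7
E3: legal
F3: violates R4
G3: legal
A3: legal
B3: violates R4
C4: legal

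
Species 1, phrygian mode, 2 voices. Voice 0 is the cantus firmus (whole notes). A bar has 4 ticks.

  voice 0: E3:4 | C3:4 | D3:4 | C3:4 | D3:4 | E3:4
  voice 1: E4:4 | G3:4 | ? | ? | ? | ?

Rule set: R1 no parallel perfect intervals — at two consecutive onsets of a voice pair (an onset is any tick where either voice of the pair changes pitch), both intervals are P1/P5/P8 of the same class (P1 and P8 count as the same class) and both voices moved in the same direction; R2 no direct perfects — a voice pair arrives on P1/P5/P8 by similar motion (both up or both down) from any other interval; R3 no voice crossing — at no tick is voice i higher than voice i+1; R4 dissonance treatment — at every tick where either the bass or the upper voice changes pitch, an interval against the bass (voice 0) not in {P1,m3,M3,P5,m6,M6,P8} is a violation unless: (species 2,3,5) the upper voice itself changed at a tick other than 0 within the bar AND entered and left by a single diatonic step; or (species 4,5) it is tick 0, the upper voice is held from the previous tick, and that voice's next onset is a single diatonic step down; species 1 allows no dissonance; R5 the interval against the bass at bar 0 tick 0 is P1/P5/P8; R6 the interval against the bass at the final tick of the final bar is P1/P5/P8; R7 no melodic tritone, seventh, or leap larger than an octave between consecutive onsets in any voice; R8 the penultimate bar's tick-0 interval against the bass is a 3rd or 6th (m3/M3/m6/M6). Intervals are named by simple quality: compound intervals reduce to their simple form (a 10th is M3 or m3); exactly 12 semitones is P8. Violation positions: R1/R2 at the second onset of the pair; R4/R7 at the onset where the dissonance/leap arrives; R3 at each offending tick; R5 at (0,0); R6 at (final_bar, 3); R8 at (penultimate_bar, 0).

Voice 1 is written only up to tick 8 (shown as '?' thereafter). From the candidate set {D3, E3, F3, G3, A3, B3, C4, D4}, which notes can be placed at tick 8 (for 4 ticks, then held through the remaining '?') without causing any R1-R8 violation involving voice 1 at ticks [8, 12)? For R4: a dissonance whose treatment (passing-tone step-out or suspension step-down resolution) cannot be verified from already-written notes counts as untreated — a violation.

{B3, D3, F3}

D3: legal
E3: violates R4
F3: legal
G3: violates R4
A3: violates R1
B3: legal
C4: violates R4
D4: violates R2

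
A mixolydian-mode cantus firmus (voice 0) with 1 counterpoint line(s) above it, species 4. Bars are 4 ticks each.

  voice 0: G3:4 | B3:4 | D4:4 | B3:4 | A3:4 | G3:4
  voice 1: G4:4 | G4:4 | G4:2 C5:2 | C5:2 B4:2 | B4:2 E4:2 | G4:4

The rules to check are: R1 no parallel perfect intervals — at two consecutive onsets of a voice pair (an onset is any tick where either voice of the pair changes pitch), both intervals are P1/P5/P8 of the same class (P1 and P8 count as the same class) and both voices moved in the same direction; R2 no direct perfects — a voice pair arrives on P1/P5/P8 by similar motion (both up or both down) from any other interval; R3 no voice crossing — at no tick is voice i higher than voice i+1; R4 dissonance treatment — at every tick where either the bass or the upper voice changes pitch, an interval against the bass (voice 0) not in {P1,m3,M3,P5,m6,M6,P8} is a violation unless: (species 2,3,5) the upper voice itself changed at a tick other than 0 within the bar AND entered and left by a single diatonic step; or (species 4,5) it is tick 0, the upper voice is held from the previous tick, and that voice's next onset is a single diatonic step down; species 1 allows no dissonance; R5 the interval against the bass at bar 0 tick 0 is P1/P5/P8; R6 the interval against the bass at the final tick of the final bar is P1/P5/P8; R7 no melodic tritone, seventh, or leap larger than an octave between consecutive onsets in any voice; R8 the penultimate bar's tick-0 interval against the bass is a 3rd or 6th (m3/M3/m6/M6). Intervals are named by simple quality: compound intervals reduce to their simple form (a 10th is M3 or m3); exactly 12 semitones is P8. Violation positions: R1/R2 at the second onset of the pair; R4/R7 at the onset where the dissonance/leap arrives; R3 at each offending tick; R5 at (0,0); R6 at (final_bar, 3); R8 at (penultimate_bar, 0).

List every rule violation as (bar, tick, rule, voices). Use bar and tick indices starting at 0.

(2, 0, R4, (0, 1))
(2, 2, R4, (0, 1))
(4, 0, R4, (0, 1))
(4, 0, R8, (0, 1))

bar 0: v0=G3 v1=G4 downbeat P8
bar 1: v0=B3 v1=G4 downbeat m6
bar 2: v0=D4 v1=G4 downbeat P4
bar 3: v0=B3 v1=C5 downbeat m2
bar 4: v0=A3 v1=B4 downbeat M2
bar 5: v0=G3 v1=G4 downbeat P8
  -> R4 @ bar 2 tick 0 v(0, 1): D4/G4 P4 untreated
  -> R4 @ bar 2 tick 2 v(0, 1): D4/C5 m7 untreated
  -> R4 @ bar 4 tick 0 v(0, 1): A3/B4 M2 untreated
  -> R8 @ bar 4 tick 0 v(0, 1): penult M2 not 3rd/6th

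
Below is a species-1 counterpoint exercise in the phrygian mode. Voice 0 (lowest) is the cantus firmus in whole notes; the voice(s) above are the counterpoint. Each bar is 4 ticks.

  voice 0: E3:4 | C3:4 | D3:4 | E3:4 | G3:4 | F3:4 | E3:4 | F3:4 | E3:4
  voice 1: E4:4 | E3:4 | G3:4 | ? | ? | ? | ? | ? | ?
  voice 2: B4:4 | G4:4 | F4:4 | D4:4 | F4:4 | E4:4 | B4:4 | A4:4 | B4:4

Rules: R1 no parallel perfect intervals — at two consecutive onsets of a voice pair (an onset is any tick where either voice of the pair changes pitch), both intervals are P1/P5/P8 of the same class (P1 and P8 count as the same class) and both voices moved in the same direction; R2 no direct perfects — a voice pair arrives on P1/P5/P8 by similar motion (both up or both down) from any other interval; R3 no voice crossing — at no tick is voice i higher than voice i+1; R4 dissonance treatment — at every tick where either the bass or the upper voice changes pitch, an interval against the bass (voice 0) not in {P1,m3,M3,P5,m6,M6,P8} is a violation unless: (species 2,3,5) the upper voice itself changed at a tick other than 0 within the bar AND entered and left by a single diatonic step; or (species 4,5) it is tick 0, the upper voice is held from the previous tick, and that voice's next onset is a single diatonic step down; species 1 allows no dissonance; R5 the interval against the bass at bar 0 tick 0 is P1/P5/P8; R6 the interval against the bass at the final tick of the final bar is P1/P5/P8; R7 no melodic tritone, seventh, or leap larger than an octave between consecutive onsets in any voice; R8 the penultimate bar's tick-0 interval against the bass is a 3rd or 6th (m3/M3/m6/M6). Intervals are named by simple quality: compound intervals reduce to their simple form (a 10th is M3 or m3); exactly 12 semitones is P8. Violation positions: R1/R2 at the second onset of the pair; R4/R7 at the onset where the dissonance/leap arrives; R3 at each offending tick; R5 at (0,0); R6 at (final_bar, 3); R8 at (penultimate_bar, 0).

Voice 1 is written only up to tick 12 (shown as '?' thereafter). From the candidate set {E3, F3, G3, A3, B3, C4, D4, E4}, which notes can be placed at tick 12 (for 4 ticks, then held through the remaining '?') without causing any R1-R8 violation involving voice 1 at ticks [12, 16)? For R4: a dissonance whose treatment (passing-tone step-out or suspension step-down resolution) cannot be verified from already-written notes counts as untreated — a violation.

E3: legal
F3: violates R4
G3: legal
A3: violates R4
B3: violates R2
C4: legal
D4: violates R4
E4: violates R2,R3

{C4, E3, G3}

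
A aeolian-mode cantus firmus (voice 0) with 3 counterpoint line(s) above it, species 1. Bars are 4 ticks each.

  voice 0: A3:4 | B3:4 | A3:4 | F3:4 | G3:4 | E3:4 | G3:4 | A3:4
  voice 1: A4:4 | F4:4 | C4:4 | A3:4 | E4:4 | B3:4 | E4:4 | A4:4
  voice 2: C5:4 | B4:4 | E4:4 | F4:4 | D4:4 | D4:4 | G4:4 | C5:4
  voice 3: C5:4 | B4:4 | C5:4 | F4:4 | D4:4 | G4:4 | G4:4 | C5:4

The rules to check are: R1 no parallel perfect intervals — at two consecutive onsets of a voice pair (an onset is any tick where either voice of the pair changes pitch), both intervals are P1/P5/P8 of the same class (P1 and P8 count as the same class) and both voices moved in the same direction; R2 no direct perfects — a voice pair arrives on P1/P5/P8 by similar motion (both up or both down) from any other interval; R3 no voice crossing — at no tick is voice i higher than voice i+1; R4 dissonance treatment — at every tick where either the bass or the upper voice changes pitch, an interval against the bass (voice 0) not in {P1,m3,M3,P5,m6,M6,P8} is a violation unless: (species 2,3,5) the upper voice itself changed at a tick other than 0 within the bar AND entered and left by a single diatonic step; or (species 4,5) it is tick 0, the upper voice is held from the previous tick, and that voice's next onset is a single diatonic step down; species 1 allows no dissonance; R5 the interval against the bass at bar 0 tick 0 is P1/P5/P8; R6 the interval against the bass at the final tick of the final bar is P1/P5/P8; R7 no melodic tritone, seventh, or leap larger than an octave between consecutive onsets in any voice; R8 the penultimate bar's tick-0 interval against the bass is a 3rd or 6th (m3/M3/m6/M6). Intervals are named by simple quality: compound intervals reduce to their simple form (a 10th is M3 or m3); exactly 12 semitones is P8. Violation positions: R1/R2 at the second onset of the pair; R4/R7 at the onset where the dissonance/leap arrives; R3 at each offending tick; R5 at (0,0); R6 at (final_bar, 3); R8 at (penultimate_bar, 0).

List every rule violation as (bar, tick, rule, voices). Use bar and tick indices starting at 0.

(0, 0, R5, (0, 2))
(0, 0, R5, (0, 3))
(1, 0, R1, (2, 3))
(1, 0, R4, (0, 1))
(2, 0, R2, (0, 2))
(3, 0, R2, (0, 3))
(4, 0, R1, (2, 3))
(4, 0, R3, (1, 2))
(4, 1, R3, (1, 2))
(4, 2, R3, (1, 2))
(4, 3, R3, (1, 2))
(5, 0, R2, (0, 1))
(5, 0, R4, (0, 2))
(6, 0, R2, (0, 2))
(6, 0, R8, (0, 2))
(6, 0, R8, (0, 3))
(7, 0, R1, (2, 3))
(7, 0, R2, (0, 1))
(7, 3, R6, (0, 2))
(7, 3, R6, (0, 3))

bar 0: v0=A3 v1=A4 v2=C5 v3=C5 downbeat m3
bar 1: v0=B3 v1=F4 v2=B4 v3=B4 downbeat P8
bar 2: v0=A3 v1=C4 v2=E4 v3=C5 downbeat m3
bar 3: v0=F3 v1=A3 v2=F4 v3=F4 downbeat P8
bar 4: v0=G3 v1=E4 v2=D4 v3=D4 downbeat P5
bar 5: v0=E3 v1=B3 v2=D4 v3=G4 downbeat m3
bar 6: v0=G3 v1=E4 v2=G4 v3=G4 downbeat P8
bar 7: v0=A3 v1=A4 v2=C5 v3=C5 downbeat m3
  -> R5 @ bar 0 tick 0 v(0, 2): opens on m3
  -> R5 @ bar 0 tick 0 v(0, 3): opens on m3
  -> R1 @ bar 1 tick 0 v(2, 3): C5/C5 P1 -> B4/B4 P1 similar
  -> R4 @ bar 1 tick 0 v(0, 1): B3/F4 TT untreated
  -> R2 @ bar 2 tick 0 v(0, 2): B3/B4 P8 -> A3/E4 P5 similar
  -> R2 @ bar 3 tick 0 v(0, 3): A3/C5 m3 -> F3/F4 P8 similar
  -> R1 @ bar 4 tick 0 v(2, 3): F4/F4 P1 -> D4/D4 P1 similar
  -> R3 @ bar 4 tick 0 v(1, 2): E4 above D4
  -> R3 @ bar 4 tick 1 v(1, 2): E4 above D4
  -> R3 @ bar 4 tick 2 v(1, 2): E4 above D4
  -> R3 @ bar 4 tick 3 v(1, 2): E4 above D4
  -> R2 @ bar 5 tick 0 v(0, 1): G3/E4 M6 -> E3/B3 P5 similar
  -> R4 @ bar 5 tick 0 v(0, 2): E3/D4 m7 untreated
  -> R2 @ bar 6 tick 0 v(0, 2): E3/D4 m7 -> G3/G4 P8 similar
  -> R8 @ bar 6 tick 0 v(0, 2): penult P8 not 3rd/6th
  -> R8 @ bar 6 tick 0 v(0, 3): penult P8 not 3rd/6th
  -> R1 @ bar 7 tick 0 v(2, 3): G4/G4 P1 -> C5/C5 P1 similar
  -> R2 @ bar 7 tick 0 v(0, 1): G3/E4 M6 -> A3/A4 P8 similar
  -> R6 @ bar 7 tick 3 v(0, 2): closes on m3
  -> R6 @ bar 7 tick 3 v(0, 3): closes on m3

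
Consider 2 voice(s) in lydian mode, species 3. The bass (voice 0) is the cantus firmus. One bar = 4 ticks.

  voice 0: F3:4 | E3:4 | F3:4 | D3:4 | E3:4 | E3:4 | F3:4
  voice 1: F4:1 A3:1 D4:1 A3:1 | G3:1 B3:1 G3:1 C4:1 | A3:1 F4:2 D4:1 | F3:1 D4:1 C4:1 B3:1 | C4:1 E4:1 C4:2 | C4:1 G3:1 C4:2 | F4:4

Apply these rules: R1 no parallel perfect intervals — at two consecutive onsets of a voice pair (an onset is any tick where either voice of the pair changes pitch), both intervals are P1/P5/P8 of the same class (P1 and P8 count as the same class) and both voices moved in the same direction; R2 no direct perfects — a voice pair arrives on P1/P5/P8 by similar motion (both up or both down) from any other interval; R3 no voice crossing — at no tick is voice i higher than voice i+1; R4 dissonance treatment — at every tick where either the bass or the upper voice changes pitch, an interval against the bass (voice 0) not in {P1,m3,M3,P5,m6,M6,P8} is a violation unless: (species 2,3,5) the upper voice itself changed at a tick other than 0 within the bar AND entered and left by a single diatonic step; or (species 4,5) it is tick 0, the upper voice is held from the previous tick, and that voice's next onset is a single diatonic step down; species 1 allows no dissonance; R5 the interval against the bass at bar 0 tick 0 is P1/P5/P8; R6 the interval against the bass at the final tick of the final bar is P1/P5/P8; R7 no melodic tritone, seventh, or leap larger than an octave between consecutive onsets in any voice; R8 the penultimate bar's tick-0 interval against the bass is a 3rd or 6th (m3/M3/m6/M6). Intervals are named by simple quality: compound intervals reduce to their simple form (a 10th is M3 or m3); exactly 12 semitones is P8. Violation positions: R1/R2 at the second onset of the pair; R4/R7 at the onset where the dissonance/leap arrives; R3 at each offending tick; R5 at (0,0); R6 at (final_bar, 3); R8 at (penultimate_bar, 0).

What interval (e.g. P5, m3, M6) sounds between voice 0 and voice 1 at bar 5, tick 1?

voice 0=E3 voice 1=G3 -> m3

m3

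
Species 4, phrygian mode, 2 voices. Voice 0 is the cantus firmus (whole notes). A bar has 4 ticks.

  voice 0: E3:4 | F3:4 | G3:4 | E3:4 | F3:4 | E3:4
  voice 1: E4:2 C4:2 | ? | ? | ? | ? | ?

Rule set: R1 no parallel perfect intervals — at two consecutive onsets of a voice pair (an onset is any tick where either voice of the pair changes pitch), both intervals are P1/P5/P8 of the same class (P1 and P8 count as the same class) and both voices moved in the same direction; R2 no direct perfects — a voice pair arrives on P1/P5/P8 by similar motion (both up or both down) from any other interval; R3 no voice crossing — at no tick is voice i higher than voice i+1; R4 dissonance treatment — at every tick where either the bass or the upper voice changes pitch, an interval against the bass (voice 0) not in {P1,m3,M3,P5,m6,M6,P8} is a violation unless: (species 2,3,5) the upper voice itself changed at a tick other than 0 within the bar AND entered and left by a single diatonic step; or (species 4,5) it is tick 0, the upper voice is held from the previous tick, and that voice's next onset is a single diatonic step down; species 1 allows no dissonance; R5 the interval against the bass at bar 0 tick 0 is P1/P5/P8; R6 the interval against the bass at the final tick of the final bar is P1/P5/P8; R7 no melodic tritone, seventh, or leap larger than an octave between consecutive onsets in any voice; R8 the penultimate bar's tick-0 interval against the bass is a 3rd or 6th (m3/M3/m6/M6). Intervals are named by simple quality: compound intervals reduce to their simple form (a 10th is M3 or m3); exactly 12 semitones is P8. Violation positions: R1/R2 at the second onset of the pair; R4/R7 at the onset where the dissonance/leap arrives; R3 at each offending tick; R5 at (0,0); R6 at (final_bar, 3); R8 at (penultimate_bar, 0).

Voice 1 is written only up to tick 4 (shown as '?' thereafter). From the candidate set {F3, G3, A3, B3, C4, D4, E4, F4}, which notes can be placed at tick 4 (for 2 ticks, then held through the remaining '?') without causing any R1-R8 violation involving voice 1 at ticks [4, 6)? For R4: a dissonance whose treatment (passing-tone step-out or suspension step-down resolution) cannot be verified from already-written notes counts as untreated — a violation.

{A3, C4, D4, F3}

F3: legal
G3: violates R4
A3: legal
B3: violates R4
C4: legal
D4: legal
E4: violates R4
F4: violates R2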